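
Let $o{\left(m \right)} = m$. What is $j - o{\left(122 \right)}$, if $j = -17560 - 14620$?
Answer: $-32302$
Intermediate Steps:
$j = -32180$
$j - o{\left(122 \right)} = -32180 - 122 = -32302$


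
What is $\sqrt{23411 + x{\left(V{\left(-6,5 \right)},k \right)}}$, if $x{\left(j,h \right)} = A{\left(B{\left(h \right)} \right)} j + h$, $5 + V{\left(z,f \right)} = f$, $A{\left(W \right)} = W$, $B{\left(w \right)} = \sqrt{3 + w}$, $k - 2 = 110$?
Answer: $\sqrt{23523} \approx 153.37$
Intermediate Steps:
$k = 112$ ($k = 2 + 110 = 112$)
$V{\left(z,f \right)} = -5 + f$
$x{\left(j,h \right)} = h + j \sqrt{3 + h}$ ($x{\left(j,h \right)} = \sqrt{3 + h} j + h = j \sqrt{3 + h} + h = h + j \sqrt{3 + h}$)
$\sqrt{23411 + x{\left(V{\left(-6,5 \right)},k \right)}} = \sqrt{23411 + \left(112 + \left(-5 + 5\right) \sqrt{3 + 112}\right)} = \sqrt{23411 + \left(112 + 0 \sqrt{115}\right)} = \sqrt{23411 + \left(112 + 0\right)} = \sqrt{23411 + 112} = \sqrt{23523}$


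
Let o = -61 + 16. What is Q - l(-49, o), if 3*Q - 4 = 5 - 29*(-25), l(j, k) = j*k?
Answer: -5881/3 ≈ -1960.3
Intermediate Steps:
o = -45
Q = 734/3 (Q = 4/3 + (5 - 29*(-25))/3 = 4/3 + (5 + 725)/3 = 4/3 + (⅓)*730 = 4/3 + 730/3 = 734/3 ≈ 244.67)
Q - l(-49, o) = 734/3 - (-49)*(-45) = 734/3 - 1*2205 = 734/3 - 2205 = -5881/3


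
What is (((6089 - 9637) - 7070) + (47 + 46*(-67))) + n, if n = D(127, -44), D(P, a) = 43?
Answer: -13610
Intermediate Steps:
n = 43
(((6089 - 9637) - 7070) + (47 + 46*(-67))) + n = (((6089 - 9637) - 7070) + (47 + 46*(-67))) + 43 = ((-3548 - 7070) + (47 - 3082)) + 43 = (-10618 - 3035) + 43 = -13653 + 43 = -13610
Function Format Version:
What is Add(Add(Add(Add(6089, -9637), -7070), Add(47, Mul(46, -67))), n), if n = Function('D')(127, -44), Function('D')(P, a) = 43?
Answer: -13610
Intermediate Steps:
n = 43
Add(Add(Add(Add(6089, -9637), -7070), Add(47, Mul(46, -67))), n) = Add(Add(Add(Add(6089, -9637), -7070), Add(47, Mul(46, -67))), 43) = Add(Add(Add(-3548, -7070), Add(47, -3082)), 43) = Add(Add(-10618, -3035), 43) = Add(-13653, 43) = -13610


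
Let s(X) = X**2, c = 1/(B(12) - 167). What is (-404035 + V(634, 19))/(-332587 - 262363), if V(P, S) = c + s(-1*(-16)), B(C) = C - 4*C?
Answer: 40983569/60387425 ≈ 0.67868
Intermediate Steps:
B(C) = -3*C
c = -1/203 (c = 1/(-3*12 - 167) = 1/(-36 - 167) = 1/(-203) = -1/203 ≈ -0.0049261)
V(P, S) = 51967/203 (V(P, S) = -1/203 + (-1*(-16))**2 = -1/203 + 16**2 = -1/203 + 256 = 51967/203)
(-404035 + V(634, 19))/(-332587 - 262363) = (-404035 + 51967/203)/(-332587 - 262363) = -81967138/203/(-594950) = -81967138/203*(-1/594950) = 40983569/60387425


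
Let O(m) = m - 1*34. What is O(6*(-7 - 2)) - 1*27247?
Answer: -27335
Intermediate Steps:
O(m) = -34 + m (O(m) = m - 34 = -34 + m)
O(6*(-7 - 2)) - 1*27247 = (-34 + 6*(-7 - 2)) - 1*27247 = (-34 + 6*(-9)) - 27247 = (-34 - 54) - 27247 = -88 - 27247 = -27335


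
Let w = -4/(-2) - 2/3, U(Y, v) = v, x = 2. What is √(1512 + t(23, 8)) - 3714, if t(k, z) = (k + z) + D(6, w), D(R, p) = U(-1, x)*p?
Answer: -3714 + √13911/3 ≈ -3674.7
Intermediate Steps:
w = 4/3 (w = -4*(-½) - 2*⅓ = 2 - ⅔ = 4/3 ≈ 1.3333)
D(R, p) = 2*p
t(k, z) = 8/3 + k + z (t(k, z) = (k + z) + 2*(4/3) = (k + z) + 8/3 = 8/3 + k + z)
√(1512 + t(23, 8)) - 3714 = √(1512 + (8/3 + 23 + 8)) - 3714 = √(1512 + 101/3) - 3714 = √(4637/3) - 3714 = √13911/3 - 3714 = -3714 + √13911/3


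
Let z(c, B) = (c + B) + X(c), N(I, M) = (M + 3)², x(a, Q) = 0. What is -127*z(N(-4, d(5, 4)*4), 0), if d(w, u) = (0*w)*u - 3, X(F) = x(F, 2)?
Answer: -10287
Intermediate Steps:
X(F) = 0
d(w, u) = -3 (d(w, u) = 0*u - 3 = 0 - 3 = -3)
N(I, M) = (3 + M)²
z(c, B) = B + c (z(c, B) = (c + B) + 0 = (B + c) + 0 = B + c)
-127*z(N(-4, d(5, 4)*4), 0) = -127*(0 + (3 - 3*4)²) = -127*(0 + (3 - 12)²) = -127*(0 + (-9)²) = -127*(0 + 81) = -127*81 = -10287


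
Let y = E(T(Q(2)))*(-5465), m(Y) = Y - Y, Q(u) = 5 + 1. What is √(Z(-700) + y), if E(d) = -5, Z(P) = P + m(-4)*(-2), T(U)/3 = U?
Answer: 5*√1065 ≈ 163.17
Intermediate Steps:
Q(u) = 6
T(U) = 3*U
m(Y) = 0
Z(P) = P (Z(P) = P + 0*(-2) = P + 0 = P)
y = 27325 (y = -5*(-5465) = 27325)
√(Z(-700) + y) = √(-700 + 27325) = √26625 = 5*√1065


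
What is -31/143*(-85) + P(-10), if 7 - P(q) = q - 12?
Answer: 6782/143 ≈ 47.427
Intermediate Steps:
P(q) = 19 - q (P(q) = 7 - (q - 12) = 7 - (-12 + q) = 7 + (12 - q) = 19 - q)
-31/143*(-85) + P(-10) = -31/143*(-85) + (19 - 1*(-10)) = -31*1/143*(-85) + (19 + 10) = -31/143*(-85) + 29 = 2635/143 + 29 = 6782/143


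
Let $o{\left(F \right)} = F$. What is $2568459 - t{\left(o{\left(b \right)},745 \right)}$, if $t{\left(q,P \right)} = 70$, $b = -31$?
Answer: $2568389$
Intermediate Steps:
$2568459 - t{\left(o{\left(b \right)},745 \right)} = 2568459 - 70 = 2568389$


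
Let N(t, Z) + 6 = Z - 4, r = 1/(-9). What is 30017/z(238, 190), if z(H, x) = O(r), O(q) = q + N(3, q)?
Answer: -270153/92 ≈ -2936.4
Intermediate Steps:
r = -⅑ ≈ -0.11111
N(t, Z) = -10 + Z (N(t, Z) = -6 + (Z - 4) = -6 + (-4 + Z) = -10 + Z)
O(q) = -10 + 2*q (O(q) = q + (-10 + q) = -10 + 2*q)
z(H, x) = -92/9 (z(H, x) = -10 + 2*(-⅑) = -10 - 2/9 = -92/9)
30017/z(238, 190) = 30017/(-92/9) = 30017*(-9/92) = -270153/92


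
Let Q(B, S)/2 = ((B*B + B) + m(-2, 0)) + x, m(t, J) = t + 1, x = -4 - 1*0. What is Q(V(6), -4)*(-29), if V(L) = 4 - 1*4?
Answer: 290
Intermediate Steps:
V(L) = 0 (V(L) = 4 - 4 = 0)
x = -4 (x = -4 + 0 = -4)
m(t, J) = 1 + t
Q(B, S) = -10 + 2*B + 2*B² (Q(B, S) = 2*(((B*B + B) + (1 - 2)) - 4) = 2*(((B² + B) - 1) - 4) = 2*(((B + B²) - 1) - 4) = 2*((-1 + B + B²) - 4) = 2*(-5 + B + B²) = -10 + 2*B + 2*B²)
Q(V(6), -4)*(-29) = (-10 + 2*0 + 2*0²)*(-29) = (-10 + 0 + 2*0)*(-29) = (-10 + 0 + 0)*(-29) = -10*(-29) = 290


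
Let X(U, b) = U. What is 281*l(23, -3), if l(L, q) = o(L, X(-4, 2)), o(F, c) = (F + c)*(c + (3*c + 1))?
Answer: -80085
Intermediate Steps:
o(F, c) = (1 + 4*c)*(F + c) (o(F, c) = (F + c)*(c + (1 + 3*c)) = (F + c)*(1 + 4*c) = (1 + 4*c)*(F + c))
l(L, q) = 60 - 15*L (l(L, q) = L - 4 + 4*(-4)**2 + 4*L*(-4) = L - 4 + 4*16 - 16*L = L - 4 + 64 - 16*L = 60 - 15*L)
281*l(23, -3) = 281*(60 - 15*23) = 281*(60 - 345) = 281*(-285) = -80085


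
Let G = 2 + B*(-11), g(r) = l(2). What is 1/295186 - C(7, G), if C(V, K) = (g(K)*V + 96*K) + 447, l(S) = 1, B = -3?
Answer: -1125839403/295186 ≈ -3814.0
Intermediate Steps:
g(r) = 1
G = 35 (G = 2 - 3*(-11) = 2 + 33 = 35)
C(V, K) = 447 + V + 96*K (C(V, K) = (1*V + 96*K) + 447 = (V + 96*K) + 447 = 447 + V + 96*K)
1/295186 - C(7, G) = 1/295186 - (447 + 7 + 96*35) = 1/295186 - (447 + 7 + 3360) = 1/295186 - 1*3814 = 1/295186 - 3814 = -1125839403/295186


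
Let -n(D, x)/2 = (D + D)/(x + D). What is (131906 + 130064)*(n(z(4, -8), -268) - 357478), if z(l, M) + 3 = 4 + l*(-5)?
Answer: -26877142756140/287 ≈ -9.3649e+10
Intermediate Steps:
z(l, M) = 1 - 5*l (z(l, M) = -3 + (4 + l*(-5)) = -3 + (4 - 5*l) = 1 - 5*l)
n(D, x) = -4*D/(D + x) (n(D, x) = -2*(D + D)/(x + D) = -2*2*D/(D + x) = -4*D/(D + x))
(131906 + 130064)*(n(z(4, -8), -268) - 357478) = (131906 + 130064)*(-4*(1 - 5*4)/((1 - 5*4) - 268) - 357478) = 261970*(-4*(1 - 20)/((1 - 20) - 268) - 357478) = 261970*(-4*(-19)/(-19 - 268) - 357478) = 261970*(-4*(-19)/(-287) - 357478) = 261970*(-4*(-19)*(-1/287) - 357478) = 261970*(-76/287 - 357478) = 261970*(-102596262/287) = -26877142756140/287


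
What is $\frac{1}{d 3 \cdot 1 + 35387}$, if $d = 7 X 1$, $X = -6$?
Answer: $\frac{1}{35261} \approx 2.836 \cdot 10^{-5}$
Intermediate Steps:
$d = -42$ ($d = 7 \left(-6\right) 1 = \left(-42\right) 1 = -42$)
$\frac{1}{d 3 \cdot 1 + 35387} = \frac{1}{- 42 \cdot 3 \cdot 1 + 35387} = \frac{1}{\left(-42\right) 3 + 35387} = \frac{1}{-126 + 35387} = \frac{1}{35261}$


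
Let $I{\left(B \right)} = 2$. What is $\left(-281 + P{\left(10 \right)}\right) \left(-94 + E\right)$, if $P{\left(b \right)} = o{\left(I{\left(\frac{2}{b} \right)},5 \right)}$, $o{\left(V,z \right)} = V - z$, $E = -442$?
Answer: $152224$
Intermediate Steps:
$P{\left(b \right)} = -3$ ($P{\left(b \right)} = 2 - 5 = -3$)
$\left(-281 + P{\left(10 \right)}\right) \left(-94 + E\right) = \left(-281 - 3\right) \left(-94 - 442\right) = \left(-284\right) \left(-536\right) = 152224$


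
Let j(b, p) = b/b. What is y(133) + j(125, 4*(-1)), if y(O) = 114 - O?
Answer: -18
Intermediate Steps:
j(b, p) = 1
y(133) + j(125, 4*(-1)) = (114 - 1*133) + 1 = (114 - 133) + 1 = -19 + 1 = -18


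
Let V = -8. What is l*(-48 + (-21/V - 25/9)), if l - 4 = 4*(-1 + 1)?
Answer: -3467/18 ≈ -192.61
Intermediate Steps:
l = 4 (l = 4 + 4*(-1 + 1) = 4 + 4*0 = 4 + 0 = 4)
l*(-48 + (-21/V - 25/9)) = 4*(-48 + (-21/(-8) - 25/9)) = 4*(-48 + (-21*(-⅛) - 25*⅑)) = 4*(-48 + (21/8 - 25/9)) = 4*(-48 - 11/72) = 4*(-3467/72) = -3467/18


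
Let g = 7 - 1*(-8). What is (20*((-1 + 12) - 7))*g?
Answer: 1200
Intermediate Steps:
g = 15 (g = 7 + 8 = 15)
(20*((-1 + 12) - 7))*g = (20*((-1 + 12) - 7))*15 = (20*(11 - 7))*15 = (20*4)*15 = 80*15 = 1200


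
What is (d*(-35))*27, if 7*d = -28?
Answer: 3780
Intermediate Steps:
d = -4 (d = (1/7)*(-28) = -4)
(d*(-35))*27 = -4*(-35)*27 = 140*27 = 3780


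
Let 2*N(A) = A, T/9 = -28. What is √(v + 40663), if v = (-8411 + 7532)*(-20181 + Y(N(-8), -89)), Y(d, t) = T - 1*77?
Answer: √18068953 ≈ 4250.8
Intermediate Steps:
T = -252 (T = 9*(-28) = -252)
N(A) = A/2
Y(d, t) = -329 (Y(d, t) = -252 - 1*77 = -252 - 77 = -329)
v = 18028290 (v = (-8411 + 7532)*(-20181 - 329) = -879*(-20510) = 18028290)
√(v + 40663) = √(18028290 + 40663) = √18068953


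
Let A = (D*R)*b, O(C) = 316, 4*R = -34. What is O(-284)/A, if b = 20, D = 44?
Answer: -79/1870 ≈ -0.042246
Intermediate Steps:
R = -17/2 (R = (¼)*(-34) = -17/2 ≈ -8.5000)
A = -7480 (A = (44*(-17/2))*20 = -374*20 = -7480)
O(-284)/A = 316/(-7480) = 316*(-1/7480) = -79/1870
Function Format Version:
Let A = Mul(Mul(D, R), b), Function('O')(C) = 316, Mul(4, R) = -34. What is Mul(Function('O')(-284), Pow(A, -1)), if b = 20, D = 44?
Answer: Rational(-79, 1870) ≈ -0.042246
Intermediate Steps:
R = Rational(-17, 2) (R = Mul(Rational(1, 4), -34) = Rational(-17, 2) ≈ -8.5000)
A = -7480 (A = Mul(Mul(44, Rational(-17, 2)), 20) = Mul(-374, 20) = -7480)
Mul(Function('O')(-284), Pow(A, -1)) = Mul(316, Pow(-7480, -1)) = Mul(316, Rational(-1, 7480)) = Rational(-79, 1870)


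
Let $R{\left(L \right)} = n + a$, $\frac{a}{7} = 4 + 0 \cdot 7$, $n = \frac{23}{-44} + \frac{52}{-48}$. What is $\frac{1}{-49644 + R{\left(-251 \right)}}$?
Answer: $- \frac{33}{1637381} \approx -2.0154 \cdot 10^{-5}$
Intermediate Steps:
$n = - \frac{53}{33}$ ($n = 23 \left(- \frac{1}{44}\right) + 52 \left(- \frac{1}{48}\right) = - \frac{23}{44} - \frac{13}{12} = - \frac{53}{33} \approx -1.6061$)
$a = 28$ ($a = 7 \left(4 + 0 \cdot 7\right) = 7 \left(4 + 0\right) = 7 \cdot 4 = 28$)
$R{\left(L \right)} = \frac{871}{33}$ ($R{\left(L \right)} = - \frac{53}{33} + 28 = \frac{871}{33}$)
$\frac{1}{-49644 + R{\left(-251 \right)}} = \frac{1}{-49644 + \frac{871}{33}} = \frac{1}{- \frac{1637381}{33}} = - \frac{33}{1637381}$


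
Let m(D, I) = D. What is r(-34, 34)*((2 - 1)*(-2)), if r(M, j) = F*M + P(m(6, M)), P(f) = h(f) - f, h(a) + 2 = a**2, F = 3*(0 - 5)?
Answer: -1076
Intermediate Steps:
F = -15 (F = 3*(-5) = -15)
h(a) = -2 + a**2
P(f) = -2 + f**2 - f (P(f) = (-2 + f**2) - f = -2 + f**2 - f)
r(M, j) = 28 - 15*M (r(M, j) = -15*M + (-2 + 6**2 - 1*6) = -15*M + (-2 + 36 - 6) = -15*M + 28 = 28 - 15*M)
r(-34, 34)*((2 - 1)*(-2)) = (28 - 15*(-34))*((2 - 1)*(-2)) = (28 + 510)*(1*(-2)) = 538*(-2) = -1076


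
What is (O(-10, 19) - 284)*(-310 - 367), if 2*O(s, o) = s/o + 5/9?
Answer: 65752271/342 ≈ 1.9226e+5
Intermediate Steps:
O(s, o) = 5/18 + s/(2*o) (O(s, o) = (s/o + 5/9)/2 = (5/9 + s/o)/2 = 5/18 + s/(2*o))
(O(-10, 19) - 284)*(-310 - 367) = ((5/18 + (1/2)*(-10)/19) - 284)*(-310 - 367) = ((5/18 + (1/2)*(-10)*(1/19)) - 284)*(-677) = ((5/18 - 5/19) - 284)*(-677) = (5/342 - 284)*(-677) = -97123/342*(-677) = 65752271/342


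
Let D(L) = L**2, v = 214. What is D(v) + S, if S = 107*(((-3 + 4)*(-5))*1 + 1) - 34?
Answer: 45334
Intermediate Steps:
S = -462 (S = 107*((1*(-5))*1 + 1) - 34 = 107*(-5*1 + 1) - 34 = 107*(-5 + 1) - 34 = 107*(-4) - 34 = -428 - 34 = -462)
D(v) + S = 214**2 - 462 = 45796 - 462 = 45334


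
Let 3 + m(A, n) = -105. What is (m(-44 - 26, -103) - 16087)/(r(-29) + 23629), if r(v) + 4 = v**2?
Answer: -16195/24466 ≈ -0.66194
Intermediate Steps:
m(A, n) = -108 (m(A, n) = -3 - 105 = -108)
r(v) = -4 + v**2
(m(-44 - 26, -103) - 16087)/(r(-29) + 23629) = (-108 - 16087)/((-4 + (-29)**2) + 23629) = -16195/((-4 + 841) + 23629) = -16195/(837 + 23629) = -16195/24466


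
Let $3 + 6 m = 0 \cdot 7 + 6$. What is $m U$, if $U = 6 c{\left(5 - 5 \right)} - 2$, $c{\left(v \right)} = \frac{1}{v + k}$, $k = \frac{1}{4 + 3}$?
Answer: $20$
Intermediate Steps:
$k = \frac{1}{7} \approx 0.14286$
$c{\left(v \right)} = \frac{1}{\frac{1}{7} + v}$ ($c{\left(v \right)} = \frac{1}{v + \frac{1}{7}} = \frac{1}{\frac{1}{7} + v}$)
$m = \frac{1}{2}$ ($m = - \frac{1}{2} + \frac{0 \cdot 7 + 6}{6} = - \frac{1}{2} + \frac{0 + 6}{6} = - \frac{1}{2} + \frac{1}{6} \cdot 6 = - \frac{1}{2} + 1 = \frac{1}{2} \approx 0.5$)
$U = 40$ ($U = 6 \frac{7}{1 + 7 \left(5 - 5\right)} - 2 = 6 \frac{7}{1 + 7 \cdot 0} - 2 = 6 \frac{7}{1 + 0} - 2 = 6 \cdot \frac{7}{1} - 2 = 6 \cdot 7 \cdot 1 - 2 = 6 \cdot 7 - 2 = 42 - 2 = 40$)
$m U = \frac{1}{2} \cdot 40 = 20$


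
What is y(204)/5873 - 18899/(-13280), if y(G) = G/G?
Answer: 111007107/77993440 ≈ 1.4233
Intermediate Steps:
y(G) = 1
y(204)/5873 - 18899/(-13280) = 1/5873 - 18899/(-13280) = 1*(1/5873) - 18899*(-1/13280) = 1/5873 + 18899/13280 = 111007107/77993440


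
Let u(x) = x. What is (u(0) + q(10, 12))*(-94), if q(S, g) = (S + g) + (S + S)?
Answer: -3948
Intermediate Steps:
q(S, g) = g + 3*S (q(S, g) = (S + g) + 2*S = g + 3*S)
(u(0) + q(10, 12))*(-94) = (0 + (12 + 3*10))*(-94) = (0 + (12 + 30))*(-94) = (0 + 42)*(-94) = 42*(-94) = -3948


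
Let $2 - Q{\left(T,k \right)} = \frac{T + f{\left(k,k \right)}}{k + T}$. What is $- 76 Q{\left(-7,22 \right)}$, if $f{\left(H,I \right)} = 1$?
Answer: $- \frac{912}{5} \approx -182.4$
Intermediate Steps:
$Q{\left(T,k \right)} = 2 - \frac{1 + T}{T + k}$ ($Q{\left(T,k \right)} = 2 - \frac{T + 1}{k + T} = 2 - \frac{1 + T}{T + k}$)
$- 76 Q{\left(-7,22 \right)} = - 76 \frac{-1 - 7 + 2 \cdot 22}{-7 + 22} = - 76 \frac{-1 - 7 + 44}{15} = - 76 \cdot \frac{1}{15} \cdot 36 = \left(-76\right) \frac{12}{5} = - \frac{912}{5}$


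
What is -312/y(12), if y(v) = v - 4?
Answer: -39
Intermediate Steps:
y(v) = -4 + v
-312/y(12) = -312/(-4 + 12) = -312/8 = -1*39 = -39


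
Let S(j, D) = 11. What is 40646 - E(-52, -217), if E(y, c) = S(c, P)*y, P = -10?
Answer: 41218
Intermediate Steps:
E(y, c) = 11*y
40646 - E(-52, -217) = 40646 - 11*(-52) = 40646 - 1*(-572) = 40646 + 572 = 41218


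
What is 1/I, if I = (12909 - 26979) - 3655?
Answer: -1/17725 ≈ -5.6417e-5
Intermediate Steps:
I = -17725 (I = -14070 - 3655 = -17725)
1/I = 1/(-17725) = -1/17725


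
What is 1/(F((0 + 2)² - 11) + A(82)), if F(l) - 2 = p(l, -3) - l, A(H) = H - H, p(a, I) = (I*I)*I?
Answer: -1/18 ≈ -0.055556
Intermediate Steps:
p(a, I) = I³ (p(a, I) = I²*I = I³)
A(H) = 0
F(l) = -25 - l (F(l) = 2 + ((-3)³ - l) = 2 + (-27 - l) = -25 - l)
1/(F((0 + 2)² - 11) + A(82)) = 1/((-25 - ((0 + 2)² - 11)) + 0) = 1/((-25 - (2² - 11)) + 0) = 1/((-25 - (4 - 11)) + 0) = 1/((-25 - 1*(-7)) + 0) = 1/((-25 + 7) + 0) = 1/(-18 + 0) = 1/(-18) = -1/18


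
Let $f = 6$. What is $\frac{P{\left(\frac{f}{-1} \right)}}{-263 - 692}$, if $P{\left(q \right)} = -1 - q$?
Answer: $- \frac{1}{191} \approx -0.0052356$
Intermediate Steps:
$\frac{P{\left(\frac{f}{-1} \right)}}{-263 - 692} = \frac{-1 - \frac{6}{-1}}{-263 - 692} = \frac{-1 - 6 \left(-1\right)}{-955} = - \frac{-1 - -6}{955} = - \frac{-1 + 6}{955} = \left(- \frac{1}{955}\right) 5 = - \frac{1}{191}$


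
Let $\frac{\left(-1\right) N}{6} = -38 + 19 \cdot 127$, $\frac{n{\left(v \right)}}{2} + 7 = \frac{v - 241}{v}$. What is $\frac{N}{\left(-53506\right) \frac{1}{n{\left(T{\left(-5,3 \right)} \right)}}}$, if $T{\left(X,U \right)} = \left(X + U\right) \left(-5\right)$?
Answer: $- \frac{428925}{26753} \approx -16.033$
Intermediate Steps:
$T{\left(X,U \right)} = - 5 U - 5 X$ ($T{\left(X,U \right)} = \left(U + X\right) \left(-5\right) = - 5 U - 5 X$)
$n{\left(v \right)} = -14 + \frac{2 \left(-241 + v\right)}{v}$ ($n{\left(v \right)} = -14 + 2 \frac{v - 241}{v} = -14 + 2 \frac{-241 + v}{v} = -14 + \frac{2 \left(-241 + v\right)}{v}$)
$N = -14250$ ($N = - 6 \left(-38 + 19 \cdot 127\right) = - 6 \left(-38 + 2413\right) = \left(-6\right) 2375 = -14250$)
$\frac{N}{\left(-53506\right) \frac{1}{n{\left(T{\left(-5,3 \right)} \right)}}} = - \frac{14250}{\left(-53506\right) \frac{1}{-12 - \frac{482}{\left(-5\right) 3 - -25}}} = - \frac{14250}{\left(-53506\right) \frac{1}{-12 - \frac{482}{-15 + 25}}} = - \frac{14250}{\left(-53506\right) \frac{1}{-12 - \frac{482}{10}}} = - \frac{14250}{\left(-53506\right) \frac{1}{-12 - \frac{241}{5}}} = - \frac{14250}{\left(-53506\right) \frac{1}{- \frac{301}{5}}} = - \frac{14250}{\left(-53506\right) \left(- \frac{5}{301}\right)} = - \frac{14250}{\frac{267530}{301}} = \left(-14250\right) \frac{301}{267530} = - \frac{428925}{26753}$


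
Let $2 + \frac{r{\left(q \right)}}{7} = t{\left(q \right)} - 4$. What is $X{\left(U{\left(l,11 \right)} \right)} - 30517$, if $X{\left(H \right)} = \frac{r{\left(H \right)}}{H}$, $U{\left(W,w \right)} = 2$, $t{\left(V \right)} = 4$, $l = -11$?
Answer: $-30524$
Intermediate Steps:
$r{\left(q \right)} = -14$ ($r{\left(q \right)} = -14 + 7 \left(4 - 4\right) = -14 + 7 \cdot 0 = -14 + 0 = -14$)
$X{\left(H \right)} = - \frac{14}{H}$
$X{\left(U{\left(l,11 \right)} \right)} - 30517 = - \frac{14}{2} - 30517 = \left(-14\right) \frac{1}{2} - 30517 = -7 - 30517 = -30524$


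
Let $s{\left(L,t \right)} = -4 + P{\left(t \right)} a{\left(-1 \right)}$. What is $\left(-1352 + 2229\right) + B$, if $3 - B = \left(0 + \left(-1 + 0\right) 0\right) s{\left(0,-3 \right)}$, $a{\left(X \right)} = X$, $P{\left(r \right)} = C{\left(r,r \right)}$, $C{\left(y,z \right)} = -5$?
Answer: $880$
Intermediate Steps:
$P{\left(r \right)} = -5$
$s{\left(L,t \right)} = 1$ ($s{\left(L,t \right)} = -4 - -5 = -4 + 5 = 1$)
$B = 3$ ($B = 3 - \left(0 + \left(-1 + 0\right) 0\right) 1 = 3 - \left(0 - 0\right) 1 = 3 - \left(0 + 0\right) 1 = 3 - 0 \cdot 1 = 3 - 0 = 3 + 0 = 3$)
$\left(-1352 + 2229\right) + B = \left(-1352 + 2229\right) + 3 = 877 + 3 = 880$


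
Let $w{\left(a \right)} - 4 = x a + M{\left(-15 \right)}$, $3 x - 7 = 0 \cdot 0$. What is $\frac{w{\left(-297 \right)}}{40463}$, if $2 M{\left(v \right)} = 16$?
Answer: $- \frac{681}{40463} \approx -0.01683$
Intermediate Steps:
$M{\left(v \right)} = 8$ ($M{\left(v \right)} = \frac{1}{2} \cdot 16 = 8$)
$x = \frac{7}{3}$ ($x = \frac{7}{3} + \frac{0 \cdot 0}{3} = \frac{7}{3} + \frac{1}{3} \cdot 0 = \frac{7}{3} + 0 = \frac{7}{3} \approx 2.3333$)
$w{\left(a \right)} = 12 + \frac{7 a}{3}$ ($w{\left(a \right)} = 4 + \left(\frac{7 a}{3} + 8\right) = 4 + \left(8 + \frac{7 a}{3}\right) = 12 + \frac{7 a}{3}$)
$\frac{w{\left(-297 \right)}}{40463} = \frac{12 + \frac{7}{3} \left(-297\right)}{40463} = \left(12 - 693\right) \frac{1}{40463} = \left(-681\right) \frac{1}{40463} = - \frac{681}{40463}$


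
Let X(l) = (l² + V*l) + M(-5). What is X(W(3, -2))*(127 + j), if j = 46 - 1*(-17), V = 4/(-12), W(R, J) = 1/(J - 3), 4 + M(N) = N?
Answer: -25346/15 ≈ -1689.7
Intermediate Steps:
M(N) = -4 + N
W(R, J) = 1/(-3 + J)
V = -⅓ (V = 4*(-1/12) = -⅓ ≈ -0.33333)
j = 63 (j = 46 + 17 = 63)
X(l) = -9 + l² - l/3 (X(l) = (l² - l/3) + (-4 - 5) = (l² - l/3) - 9 = -9 + l² - l/3)
X(W(3, -2))*(127 + j) = (-9 + (1/(-3 - 2))² - 1/(3*(-3 - 2)))*(127 + 63) = (-9 + (1/(-5))² - ⅓/(-5))*190 = (-9 + (-⅕)² - ⅓*(-⅕))*190 = (-9 + 1/25 + 1/15)*190 = -667/75*190 = -25346/15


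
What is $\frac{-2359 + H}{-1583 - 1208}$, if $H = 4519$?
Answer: $- \frac{2160}{2791} \approx -0.77392$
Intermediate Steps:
$\frac{-2359 + H}{-1583 - 1208} = \frac{-2359 + 4519}{-1583 - 1208} = \frac{2160}{-2791} = 2160 \left(- \frac{1}{2791}\right) = - \frac{2160}{2791}$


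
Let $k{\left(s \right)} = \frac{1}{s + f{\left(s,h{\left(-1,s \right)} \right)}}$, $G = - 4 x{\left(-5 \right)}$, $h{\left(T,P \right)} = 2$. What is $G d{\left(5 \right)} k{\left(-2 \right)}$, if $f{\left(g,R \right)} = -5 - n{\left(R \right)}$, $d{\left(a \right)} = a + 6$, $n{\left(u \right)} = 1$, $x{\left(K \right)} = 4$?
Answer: $22$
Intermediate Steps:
$d{\left(a \right)} = 6 + a$
$f{\left(g,R \right)} = -6$ ($f{\left(g,R \right)} = -5 - 1 = -6$)
$G = -16$ ($G = \left(-4\right) 4 = -16$)
$k{\left(s \right)} = \frac{1}{-6 + s}$ ($k{\left(s \right)} = \frac{1}{s - 6} = \frac{1}{-6 + s}$)
$G d{\left(5 \right)} k{\left(-2 \right)} = \frac{\left(-16\right) \left(6 + 5\right)}{-6 - 2} = \frac{\left(-16\right) 11}{-8} = \left(-176\right) \left(- \frac{1}{8}\right) = 22$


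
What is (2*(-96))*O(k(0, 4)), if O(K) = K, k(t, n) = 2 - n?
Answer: 384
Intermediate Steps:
(2*(-96))*O(k(0, 4)) = (2*(-96))*(2 - 1*4) = -192*(2 - 4) = -192*(-2) = 384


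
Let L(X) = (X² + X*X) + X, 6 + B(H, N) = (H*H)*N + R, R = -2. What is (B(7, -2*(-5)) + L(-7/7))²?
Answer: 233289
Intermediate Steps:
B(H, N) = -8 + N*H² (B(H, N) = -6 + ((H*H)*N - 2) = -6 + (H²*N - 2) = -6 + (N*H² - 2) = -6 + (-2 + N*H²) = -8 + N*H²)
L(X) = X + 2*X² (L(X) = (X² + X²) + X = 2*X² + X = X + 2*X²)
(B(7, -2*(-5)) + L(-7/7))² = ((-8 - 2*(-5)*7²) + (-7/7)*(1 + 2*(-7/7)))² = ((-8 + 10*49) + (-7*⅐)*(1 + 2*(-7*⅐)))² = ((-8 + 490) - (1 + 2*(-1)))² = (482 - (1 - 2))² = (482 - 1*(-1))² = (482 + 1)² = 483² = 233289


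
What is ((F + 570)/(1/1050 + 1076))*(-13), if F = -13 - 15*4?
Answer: -6784050/1129801 ≈ -6.0046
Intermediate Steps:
F = -73 (F = -13 - 60 = -73)
((F + 570)/(1/1050 + 1076))*(-13) = ((-73 + 570)/(1/1050 + 1076))*(-13) = (497/(1/1050 + 1076))*(-13) = (497/(1129801/1050))*(-13) = (497*(1050/1129801))*(-13) = (521850/1129801)*(-13) = -6784050/1129801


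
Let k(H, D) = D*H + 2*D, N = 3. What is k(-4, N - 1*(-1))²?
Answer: 64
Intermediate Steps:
k(H, D) = 2*D + D*H
k(-4, N - 1*(-1))² = ((3 - 1*(-1))*(2 - 4))² = ((3 + 1)*(-2))² = (4*(-2))² = (-8)² = 64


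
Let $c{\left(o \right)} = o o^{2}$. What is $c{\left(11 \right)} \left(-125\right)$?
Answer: $-166375$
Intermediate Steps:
$c{\left(o \right)} = o^{3}$
$c{\left(11 \right)} \left(-125\right) = 11^{3} \left(-125\right) = 1331 \left(-125\right) = -166375$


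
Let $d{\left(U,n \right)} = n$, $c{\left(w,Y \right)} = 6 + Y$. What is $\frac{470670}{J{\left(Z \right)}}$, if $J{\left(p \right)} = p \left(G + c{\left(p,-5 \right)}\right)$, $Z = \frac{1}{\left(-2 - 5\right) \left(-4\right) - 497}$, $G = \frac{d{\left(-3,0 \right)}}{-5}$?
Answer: $-220744230$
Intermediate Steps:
$G = 0$ ($G = \frac{0}{-5} = 0 \left(- \frac{1}{5}\right) = 0$)
$Z = - \frac{1}{469}$ ($Z = \frac{1}{\left(-7\right) \left(-4\right) - 497} = \frac{1}{28 - 497} = \frac{1}{-469} = - \frac{1}{469} \approx -0.0021322$)
$J{\left(p \right)} = p$ ($J{\left(p \right)} = p \left(0 + \left(6 - 5\right)\right) = p \left(0 + 1\right) = p 1 = p$)
$\frac{470670}{J{\left(Z \right)}} = \frac{470670}{- \frac{1}{469}} = 470670 \left(-469\right) = -220744230$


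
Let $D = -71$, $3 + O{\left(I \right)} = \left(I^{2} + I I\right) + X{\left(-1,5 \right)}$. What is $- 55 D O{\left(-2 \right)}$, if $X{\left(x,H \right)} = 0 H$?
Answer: $19525$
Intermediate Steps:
$X{\left(x,H \right)} = 0$
$O{\left(I \right)} = -3 + 2 I^{2}$ ($O{\left(I \right)} = -3 + \left(\left(I^{2} + I I\right) + 0\right) = -3 + \left(\left(I^{2} + I^{2}\right) + 0\right) = -3 + \left(2 I^{2} + 0\right) = -3 + 2 I^{2}$)
$- 55 D O{\left(-2 \right)} = \left(-55\right) \left(-71\right) \left(-3 + 2 \left(-2\right)^{2}\right) = 3905 \left(-3 + 2 \cdot 4\right) = 3905 \left(-3 + 8\right) = 3905 \cdot 5 = 19525$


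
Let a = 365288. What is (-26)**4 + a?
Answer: 822264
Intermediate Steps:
(-26)**4 + a = (-26)**4 + 365288 = 456976 + 365288 = 822264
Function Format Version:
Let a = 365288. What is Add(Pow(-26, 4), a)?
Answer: 822264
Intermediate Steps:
Add(Pow(-26, 4), a) = Add(Pow(-26, 4), 365288) = Add(456976, 365288) = 822264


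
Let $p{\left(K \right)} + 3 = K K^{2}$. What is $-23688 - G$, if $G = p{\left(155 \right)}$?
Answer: $-3747560$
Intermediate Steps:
$p{\left(K \right)} = -3 + K^{3}$ ($p{\left(K \right)} = -3 + K K^{2} = -3 + K^{3}$)
$G = 3723872$ ($G = -3 + 155^{3} = -3 + 3723875 = 3723872$)
$-23688 - G = -23688 - 3723872 = -3747560$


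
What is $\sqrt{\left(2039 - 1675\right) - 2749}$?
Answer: $3 i \sqrt{265} \approx 48.836 i$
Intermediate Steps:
$\sqrt{\left(2039 - 1675\right) - 2749} = \sqrt{364 - 2749} = \sqrt{-2385} = 3 i \sqrt{265}$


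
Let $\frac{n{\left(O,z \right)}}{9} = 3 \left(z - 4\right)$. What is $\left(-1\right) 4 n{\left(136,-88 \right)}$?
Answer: $9936$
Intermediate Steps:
$n{\left(O,z \right)} = -108 + 27 z$ ($n{\left(O,z \right)} = 9 \cdot 3 \left(z - 4\right) = 9 \cdot 3 \left(-4 + z\right) = 9 \left(-12 + 3 z\right) = -108 + 27 z$)
$\left(-1\right) 4 n{\left(136,-88 \right)} = \left(-1\right) 4 \left(-108 + 27 \left(-88\right)\right) = - 4 \left(-108 - 2376\right) = \left(-4\right) \left(-2484\right) = 9936$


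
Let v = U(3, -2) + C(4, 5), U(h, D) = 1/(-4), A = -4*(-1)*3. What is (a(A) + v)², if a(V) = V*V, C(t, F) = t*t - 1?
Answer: 403225/16 ≈ 25202.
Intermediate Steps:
A = 12 (A = 4*3 = 12)
U(h, D) = -¼
C(t, F) = -1 + t² (C(t, F) = t² - 1 = -1 + t²)
a(V) = V²
v = 59/4 (v = -¼ + (-1 + 4²) = -¼ + (-1 + 16) = -¼ + 15 = 59/4 ≈ 14.750)
(a(A) + v)² = (12² + 59/4)² = (144 + 59/4)² = (635/4)² = 403225/16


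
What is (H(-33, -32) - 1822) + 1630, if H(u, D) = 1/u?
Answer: -6337/33 ≈ -192.03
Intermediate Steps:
(H(-33, -32) - 1822) + 1630 = (1/(-33) - 1822) + 1630 = (-1/33 - 1822) + 1630 = -60127/33 + 1630 = -6337/33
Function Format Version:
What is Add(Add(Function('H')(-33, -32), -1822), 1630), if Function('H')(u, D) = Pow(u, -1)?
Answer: Rational(-6337, 33) ≈ -192.03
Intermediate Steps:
Add(Add(Function('H')(-33, -32), -1822), 1630) = Add(Add(Pow(-33, -1), -1822), 1630) = Add(Add(Rational(-1, 33), -1822), 1630) = Add(Rational(-60127, 33), 1630) = Rational(-6337, 33)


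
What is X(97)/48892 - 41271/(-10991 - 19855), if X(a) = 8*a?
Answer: 170146519/125676886 ≈ 1.3538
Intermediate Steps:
X(97)/48892 - 41271/(-10991 - 19855) = (8*97)/48892 - 41271/(-10991 - 19855) = 776*(1/48892) - 41271/(-30846) = 194/12223 - 41271*(-1/30846) = 194/12223 + 13757/10282 = 170146519/125676886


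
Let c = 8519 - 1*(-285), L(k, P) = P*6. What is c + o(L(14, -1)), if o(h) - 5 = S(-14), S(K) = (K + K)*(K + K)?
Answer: 9593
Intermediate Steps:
L(k, P) = 6*P
S(K) = 4*K² (S(K) = (2*K)*(2*K) = 4*K²)
c = 8804 (c = 8519 + 285 = 8804)
o(h) = 789 (o(h) = 5 + 4*(-14)² = 5 + 4*196 = 5 + 784 = 789)
c + o(L(14, -1)) = 8804 + 789 = 9593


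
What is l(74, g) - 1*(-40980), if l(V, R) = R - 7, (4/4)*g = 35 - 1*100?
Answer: 40908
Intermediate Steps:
g = -65 (g = 35 - 1*100 = 35 - 100 = -65)
l(V, R) = -7 + R
l(74, g) - 1*(-40980) = (-7 - 65) - 1*(-40980) = -72 + 40980 = 40908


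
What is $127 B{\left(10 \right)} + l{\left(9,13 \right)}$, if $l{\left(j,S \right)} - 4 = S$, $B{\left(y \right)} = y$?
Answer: $1287$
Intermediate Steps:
$l{\left(j,S \right)} = 4 + S$
$127 B{\left(10 \right)} + l{\left(9,13 \right)} = 127 \cdot 10 + \left(4 + 13\right) = 1270 + 17 = 1287$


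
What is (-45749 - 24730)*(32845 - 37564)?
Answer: 332590401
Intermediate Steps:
(-45749 - 24730)*(32845 - 37564) = -70479*(-4719) = 332590401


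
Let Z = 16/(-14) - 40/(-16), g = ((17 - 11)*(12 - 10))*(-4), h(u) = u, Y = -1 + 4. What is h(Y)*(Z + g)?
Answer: -1959/14 ≈ -139.93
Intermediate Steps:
Y = 3
g = -48 (g = (6*2)*(-4) = 12*(-4) = -48)
Z = 19/14 (Z = 16*(-1/14) - 40*(-1/16) = -8/7 + 5/2 = 19/14 ≈ 1.3571)
h(Y)*(Z + g) = 3*(19/14 - 48) = 3*(-653/14) = -1959/14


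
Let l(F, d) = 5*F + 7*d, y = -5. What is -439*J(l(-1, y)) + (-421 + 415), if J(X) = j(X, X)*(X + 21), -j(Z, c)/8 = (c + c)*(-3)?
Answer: -16014726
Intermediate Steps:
j(Z, c) = 48*c (j(Z, c) = -8*(c + c)*(-3) = -8*2*c*(-3) = -(-48)*c = 48*c)
J(X) = 48*X*(21 + X) (J(X) = (48*X)*(X + 21) = (48*X)*(21 + X) = 48*X*(21 + X))
-439*J(l(-1, y)) + (-421 + 415) = -21072*(5*(-1) + 7*(-5))*(21 + (5*(-1) + 7*(-5))) + (-421 + 415) = -21072*(-5 - 35)*(21 + (-5 - 35)) - 6 = -21072*(-40)*(21 - 40) - 6 = -21072*(-40)*(-19) - 6 = -439*36480 - 6 = -16014720 - 6 = -16014726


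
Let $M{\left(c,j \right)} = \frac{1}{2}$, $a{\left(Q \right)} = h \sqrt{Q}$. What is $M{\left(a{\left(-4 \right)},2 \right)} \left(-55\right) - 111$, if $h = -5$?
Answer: $- \frac{277}{2} \approx -138.5$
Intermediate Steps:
$a{\left(Q \right)} = - 5 \sqrt{Q}$
$M{\left(c,j \right)} = \frac{1}{2}$
$M{\left(a{\left(-4 \right)},2 \right)} \left(-55\right) - 111 = \frac{1}{2} \left(-55\right) - 111 = - \frac{55}{2} - 111 = - \frac{277}{2}$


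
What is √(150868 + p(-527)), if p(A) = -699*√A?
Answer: √(150868 - 699*I*√527) ≈ 388.96 - 20.627*I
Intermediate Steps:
√(150868 + p(-527)) = √(150868 - 699*I*√527)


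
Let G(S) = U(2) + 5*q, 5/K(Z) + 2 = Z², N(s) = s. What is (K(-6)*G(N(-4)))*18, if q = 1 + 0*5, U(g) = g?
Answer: 315/17 ≈ 18.529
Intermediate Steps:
q = 1 (q = 1 + 0 = 1)
K(Z) = 5/(-2 + Z²)
G(S) = 7 (G(S) = 2 + 5*1 = 2 + 5 = 7)
(K(-6)*G(N(-4)))*18 = ((5/(-2 + (-6)²))*7)*18 = ((5/(-2 + 36))*7)*18 = ((5/34)*7)*18 = (35/34)*18 = 315/17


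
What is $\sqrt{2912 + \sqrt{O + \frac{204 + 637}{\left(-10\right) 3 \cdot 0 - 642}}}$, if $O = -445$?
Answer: $\frac{\sqrt{1200221568 + 642 i \sqrt{183952902}}}{642} \approx 53.963 + 0.19574 i$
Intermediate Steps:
$\sqrt{2912 + \sqrt{O + \frac{204 + 637}{\left(-10\right) 3 \cdot 0 - 642}}} = \sqrt{2912 + \sqrt{-445 + \frac{204 + 637}{\left(-10\right) 3 \cdot 0 - 642}}} = \sqrt{2912 + \sqrt{-445 + \frac{841}{\left(-30\right) 0 - 642}}} = \sqrt{2912 + \sqrt{-445 + \frac{841}{0 - 642}}} = \sqrt{2912 + \sqrt{-445 + \frac{841}{-642}}} = \sqrt{2912 + \sqrt{-445 + 841 \left(- \frac{1}{642}\right)}} = \sqrt{2912 + \sqrt{-445 - \frac{841}{642}}} = \sqrt{2912 + \sqrt{- \frac{286531}{642}}} = \sqrt{2912 + \frac{i \sqrt{183952902}}{642}}$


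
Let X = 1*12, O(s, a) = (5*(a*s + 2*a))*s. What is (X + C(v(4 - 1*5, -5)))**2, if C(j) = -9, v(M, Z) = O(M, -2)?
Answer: 9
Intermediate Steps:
O(s, a) = s*(10*a + 5*a*s) (O(s, a) = (5*(2*a + a*s))*s = (10*a + 5*a*s)*s = s*(10*a + 5*a*s))
X = 12
v(M, Z) = -10*M*(2 + M) (v(M, Z) = 5*(-2)*M*(2 + M) = -10*M*(2 + M))
(X + C(v(4 - 1*5, -5)))**2 = (12 - 9)**2 = 3**2 = 9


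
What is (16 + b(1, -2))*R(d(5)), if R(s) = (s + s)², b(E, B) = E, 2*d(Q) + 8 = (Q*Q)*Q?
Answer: 232713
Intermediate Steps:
d(Q) = -4 + Q³/2 (d(Q) = -4 + ((Q*Q)*Q)/2 = -4 + (Q²*Q)/2 = -4 + Q³/2)
R(s) = 4*s² (R(s) = (2*s)² = 4*s²)
(16 + b(1, -2))*R(d(5)) = (16 + 1)*(4*(-4 + (½)*5³)²) = 17*(4*(-4 + (½)*125)²) = 17*(4*(-4 + 125/2)²) = 17*(4*(117/2)²) = 17*(4*(13689/4)) = 17*13689 = 232713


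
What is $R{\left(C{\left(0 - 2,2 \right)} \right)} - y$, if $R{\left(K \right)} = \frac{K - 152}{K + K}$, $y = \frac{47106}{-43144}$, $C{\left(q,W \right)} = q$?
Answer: $\frac{854075}{21572} \approx 39.592$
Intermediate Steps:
$y = - \frac{23553}{21572}$ ($y = 47106 \left(- \frac{1}{43144}\right) = - \frac{23553}{21572} \approx -1.0918$)
$R{\left(K \right)} = \frac{-152 + K}{2 K}$
$R{\left(C{\left(0 - 2,2 \right)} \right)} - y = \frac{-152 + \left(0 - 2\right)}{2 \left(0 - 2\right)} - - \frac{23553}{21572} = \frac{-152 + \left(0 - 2\right)}{2 \left(0 - 2\right)} + \frac{23553}{21572} = \frac{-152 - 2}{2 \left(-2\right)} + \frac{23553}{21572} = \frac{1}{2} \left(- \frac{1}{2}\right) \left(-154\right) + \frac{23553}{21572} = \frac{77}{2} + \frac{23553}{21572} = \frac{854075}{21572}$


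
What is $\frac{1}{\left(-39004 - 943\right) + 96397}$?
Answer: $\frac{1}{56450} \approx 1.7715 \cdot 10^{-5}$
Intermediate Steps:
$\frac{1}{\left(-39004 - 943\right) + 96397} = \frac{1}{-39947 + 96397} = \frac{1}{56450}$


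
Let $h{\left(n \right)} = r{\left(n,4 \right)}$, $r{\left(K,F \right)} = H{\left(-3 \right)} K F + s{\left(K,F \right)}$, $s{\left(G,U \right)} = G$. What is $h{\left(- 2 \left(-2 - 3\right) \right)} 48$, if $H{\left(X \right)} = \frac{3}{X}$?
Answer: $-1440$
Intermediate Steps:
$r{\left(K,F \right)} = K - F K$ ($r{\left(K,F \right)} = \frac{3}{-3} K F + K = 3 \left(- \frac{1}{3}\right) K F + K = - K F + K = - F K + K = K - F K$)
$h{\left(n \right)} = - 3 n$ ($h{\left(n \right)} = n \left(1 - 4\right) = n \left(-3\right) = - 3 n$)
$h{\left(- 2 \left(-2 - 3\right) \right)} 48 = - 3 \left(- 2 \left(-2 - 3\right)\right) 48 = - 3 \left(\left(-2\right) \left(-5\right)\right) 48 = \left(-3\right) 10 \cdot 48 = \left(-30\right) 48 = -1440$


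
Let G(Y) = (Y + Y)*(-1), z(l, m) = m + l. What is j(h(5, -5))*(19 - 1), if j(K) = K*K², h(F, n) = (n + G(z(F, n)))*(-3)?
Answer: 60750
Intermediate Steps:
z(l, m) = l + m
G(Y) = -2*Y (G(Y) = (2*Y)*(-1) = -2*Y)
h(F, n) = 3*n + 6*F (h(F, n) = (n - 2*(F + n))*(-3) = (n + (-2*F - 2*n))*(-3) = (-n - 2*F)*(-3) = 3*n + 6*F)
j(K) = K³
j(h(5, -5))*(19 - 1) = (3*(-5) + 6*5)³*(19 - 1) = (-15 + 30)³*18 = 15³*18 = 3375*18 = 60750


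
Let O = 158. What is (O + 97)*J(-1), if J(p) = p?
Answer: -255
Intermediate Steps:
(O + 97)*J(-1) = (158 + 97)*(-1) = 255*(-1) = -255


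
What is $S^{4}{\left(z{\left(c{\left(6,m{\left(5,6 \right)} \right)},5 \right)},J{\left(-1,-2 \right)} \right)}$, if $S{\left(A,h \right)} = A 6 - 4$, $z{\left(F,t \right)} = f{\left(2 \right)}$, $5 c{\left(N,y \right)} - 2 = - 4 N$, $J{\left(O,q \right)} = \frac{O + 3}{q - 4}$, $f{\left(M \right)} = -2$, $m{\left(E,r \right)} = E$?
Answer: $65536$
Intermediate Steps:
$J{\left(O,q \right)} = \frac{3 + O}{-4 + q}$
$c{\left(N,y \right)} = \frac{2}{5} - \frac{4 N}{5}$ ($c{\left(N,y \right)} = \frac{2}{5} + \frac{\left(-4\right) N}{5} = \frac{2}{5} - \frac{4 N}{5}$)
$z{\left(F,t \right)} = -2$
$S{\left(A,h \right)} = -4 + 6 A$ ($S{\left(A,h \right)} = 6 A - 4 = -4 + 6 A$)
$S^{4}{\left(z{\left(c{\left(6,m{\left(5,6 \right)} \right)},5 \right)},J{\left(-1,-2 \right)} \right)} = \left(-4 + 6 \left(-2\right)\right)^{4} = \left(-4 - 12\right)^{4} = \left(-16\right)^{4} = 65536$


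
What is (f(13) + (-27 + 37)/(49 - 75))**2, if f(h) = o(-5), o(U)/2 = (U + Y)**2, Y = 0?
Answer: 416025/169 ≈ 2461.7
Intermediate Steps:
o(U) = 2*U**2 (o(U) = 2*(U + 0)**2 = 2*U**2)
f(h) = 50 (f(h) = 2*(-5)**2 = 2*25 = 50)
(f(13) + (-27 + 37)/(49 - 75))**2 = (50 + (-27 + 37)/(49 - 75))**2 = (50 + 10/(-26))**2 = (50 + 10*(-1/26))**2 = (50 - 5/13)**2 = (645/13)**2 = 416025/169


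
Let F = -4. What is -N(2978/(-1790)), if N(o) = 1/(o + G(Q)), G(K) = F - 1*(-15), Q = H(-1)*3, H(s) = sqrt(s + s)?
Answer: -895/8356 ≈ -0.10711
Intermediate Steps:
H(s) = sqrt(2)*sqrt(s) (H(s) = sqrt(2*s) = sqrt(2)*sqrt(s))
Q = 3*I*sqrt(2) (Q = (sqrt(2)*sqrt(-1))*3 = (sqrt(2)*I)*3 = (I*sqrt(2))*3 = 3*I*sqrt(2) ≈ 4.2426*I)
G(K) = 11 (G(K) = -4 - 1*(-15) = -4 + 15 = 11)
N(o) = 1/(11 + o) (N(o) = 1/(o + 11) = 1/(11 + o))
-N(2978/(-1790)) = -1/(11 + 2978/(-1790)) = -1/(11 + 2978*(-1/1790)) = -1/(11 - 1489/895) = -1/8356/895 = -1*895/8356 = -895/8356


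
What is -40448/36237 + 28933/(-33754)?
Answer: -2413726913/1223143698 ≈ -1.9734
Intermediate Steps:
-40448/36237 + 28933/(-33754) = -40448*1/36237 + 28933*(-1/33754) = -40448/36237 - 28933/33754 = -2413726913/1223143698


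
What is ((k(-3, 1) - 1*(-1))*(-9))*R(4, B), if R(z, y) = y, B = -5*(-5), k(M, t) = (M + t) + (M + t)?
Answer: 675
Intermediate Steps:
k(M, t) = 2*M + 2*t
B = 25
((k(-3, 1) - 1*(-1))*(-9))*R(4, B) = (((2*(-3) + 2*1) - 1*(-1))*(-9))*25 = (((-6 + 2) + 1)*(-9))*25 = ((-4 + 1)*(-9))*25 = -3*(-9)*25 = 27*25 = 675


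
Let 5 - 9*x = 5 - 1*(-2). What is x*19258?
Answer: -38516/9 ≈ -4279.6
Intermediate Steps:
x = -2/9 (x = 5/9 - (5 - 1*(-2))/9 = 5/9 - (5 + 2)/9 = 5/9 - 1/9*7 = 5/9 - 7/9 = -2/9 ≈ -0.22222)
x*19258 = -2/9*19258 = -38516/9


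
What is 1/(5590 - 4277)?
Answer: 1/1313 ≈ 0.00076161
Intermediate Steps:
1/(5590 - 4277) = 1/1313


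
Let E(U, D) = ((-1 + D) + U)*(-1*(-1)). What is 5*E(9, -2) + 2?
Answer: 32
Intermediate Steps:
E(U, D) = -1 + D + U (E(U, D) = (-1 + D + U)*1 = -1 + D + U)
5*E(9, -2) + 2 = 5*(-1 - 2 + 9) + 2 = 5*6 + 2 = 30 + 2 = 32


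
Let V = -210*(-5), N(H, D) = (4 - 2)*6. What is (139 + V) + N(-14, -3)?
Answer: 1201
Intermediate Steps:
N(H, D) = 12 (N(H, D) = 2*6 = 12)
V = 1050 (V = -70*(-15) = 1050)
(139 + V) + N(-14, -3) = (139 + 1050) + 12 = 1189 + 12 = 1201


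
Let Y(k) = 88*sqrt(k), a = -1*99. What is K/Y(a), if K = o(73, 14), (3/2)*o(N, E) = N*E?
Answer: -511*I*sqrt(11)/2178 ≈ -0.77814*I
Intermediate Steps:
a = -99
o(N, E) = 2*E*N/3 (o(N, E) = 2*(N*E)/3 = 2*(E*N)/3 = 2*E*N/3)
K = 2044/3 (K = (2/3)*14*73 = 2044/3 ≈ 681.33)
K/Y(a) = 2044/(3*((88*sqrt(-99)))) = 2044/(3*((88*(3*I*sqrt(11))))) = 2044/(3*((264*I*sqrt(11)))) = 2044*(-I*sqrt(11)/2904)/3 = -511*I*sqrt(11)/2178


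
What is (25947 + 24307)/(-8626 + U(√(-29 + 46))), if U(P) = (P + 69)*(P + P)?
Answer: -35981864/6124893 - 577921*√17/6124893 ≈ -6.2637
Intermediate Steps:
U(P) = 2*P*(69 + P) (U(P) = (69 + P)*(2*P) = 2*P*(69 + P))
(25947 + 24307)/(-8626 + U(√(-29 + 46))) = (25947 + 24307)/(-8626 + 2*√(-29 + 46)*(69 + √(-29 + 46))) = 50254/(-8626 + 2*√17*(69 + √17))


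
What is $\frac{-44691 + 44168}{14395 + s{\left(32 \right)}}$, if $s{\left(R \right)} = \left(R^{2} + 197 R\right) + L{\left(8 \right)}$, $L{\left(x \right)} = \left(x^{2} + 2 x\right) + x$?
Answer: $- \frac{523}{21811} \approx -0.023979$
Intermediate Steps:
$L{\left(x \right)} = x^{2} + 3 x$
$s{\left(R \right)} = 88 + R^{2} + 197 R$ ($s{\left(R \right)} = \left(R^{2} + 197 R\right) + 8 \left(3 + 8\right) = \left(R^{2} + 197 R\right) + 8 \cdot 11 = \left(R^{2} + 197 R\right) + 88 = 88 + R^{2} + 197 R$)
$\frac{-44691 + 44168}{14395 + s{\left(32 \right)}} = \frac{-44691 + 44168}{14395 + \left(88 + 32^{2} + 197 \cdot 32\right)} = - \frac{523}{14395 + \left(88 + 1024 + 6304\right)} = - \frac{523}{14395 + 7416} = - \frac{523}{21811}$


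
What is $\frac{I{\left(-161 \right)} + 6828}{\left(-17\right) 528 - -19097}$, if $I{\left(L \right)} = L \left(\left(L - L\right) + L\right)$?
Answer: $\frac{32749}{10121} \approx 3.2357$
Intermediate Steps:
$I{\left(L \right)} = L^{2}$ ($I{\left(L \right)} = L \left(0 + L\right) = L L = L^{2}$)
$\frac{I{\left(-161 \right)} + 6828}{\left(-17\right) 528 - -19097} = \frac{\left(-161\right)^{2} + 6828}{\left(-17\right) 528 - -19097} = \frac{25921 + 6828}{-8976 + 19097} = \frac{32749}{10121}$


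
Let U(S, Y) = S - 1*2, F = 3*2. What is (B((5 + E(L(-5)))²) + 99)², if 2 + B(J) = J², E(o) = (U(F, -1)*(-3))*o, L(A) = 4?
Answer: 11688863534404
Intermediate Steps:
F = 6
U(S, Y) = -2 + S (U(S, Y) = S - 2 = -2 + S)
E(o) = -12*o (E(o) = ((-2 + 6)*(-3))*o = (4*(-3))*o = -12*o)
B(J) = -2 + J²
(B((5 + E(L(-5)))²) + 99)² = ((-2 + ((5 - 12*4)²)²) + 99)² = ((-2 + ((5 - 48)²)²) + 99)² = ((-2 + ((-43)²)²) + 99)² = ((-2 + 1849²) + 99)² = ((-2 + 3418801) + 99)² = (3418799 + 99)² = 3418898² = 11688863534404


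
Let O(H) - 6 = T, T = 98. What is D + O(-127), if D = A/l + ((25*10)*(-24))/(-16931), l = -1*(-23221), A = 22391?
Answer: 41406522125/393154751 ≈ 105.32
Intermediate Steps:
l = 23221
D = 518428021/393154751 (D = 22391/23221 + ((25*10)*(-24))/(-16931) = 22391*(1/23221) + (250*(-24))*(-1/16931) = 22391/23221 - 6000*(-1/16931) = 22391/23221 + 6000/16931 = 518428021/393154751 ≈ 1.3186)
O(H) = 104 (O(H) = 6 + 98 = 104)
D + O(-127) = 518428021/393154751 + 104 = 41406522125/393154751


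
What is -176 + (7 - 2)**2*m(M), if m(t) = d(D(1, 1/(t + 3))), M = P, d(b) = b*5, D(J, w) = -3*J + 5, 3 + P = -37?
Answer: 74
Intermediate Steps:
P = -40 (P = -3 - 37 = -40)
D(J, w) = 5 - 3*J
d(b) = 5*b
M = -40
m(t) = 10 (m(t) = 5*(5 - 3*1) = 5*(5 - 3) = 5*2 = 10)
-176 + (7 - 2)**2*m(M) = -176 + (7 - 2)**2*10 = -176 + 5**2*10 = -176 + 25*10 = -176 + 250 = 74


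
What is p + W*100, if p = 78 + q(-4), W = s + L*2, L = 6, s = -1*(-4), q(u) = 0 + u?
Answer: 1674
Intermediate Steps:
q(u) = u
s = 4
W = 16 (W = 4 + 6*2 = 4 + 12 = 16)
p = 74 (p = 78 - 4 = 74)
p + W*100 = 74 + 16*100 = 74 + 1600 = 1674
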